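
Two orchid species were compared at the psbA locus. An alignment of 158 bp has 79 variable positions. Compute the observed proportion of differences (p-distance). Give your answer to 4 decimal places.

p = 79/158 = 0.5000.

0.5000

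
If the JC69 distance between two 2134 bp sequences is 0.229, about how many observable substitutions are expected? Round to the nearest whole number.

421

Invert JC69: p = (3/4)(1 − e^(−4d/3)) = 0.75 × (1 − e^(-0.305333)) = 0.75 × (1 − 0.736878) = 0.197342.
Expected differing sites = pL ≈ 0.197342 × 2134 = 421.127828 ≈ 421.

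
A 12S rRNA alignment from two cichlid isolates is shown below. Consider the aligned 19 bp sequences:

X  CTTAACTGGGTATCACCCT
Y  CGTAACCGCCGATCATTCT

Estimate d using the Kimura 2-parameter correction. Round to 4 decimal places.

Of 19 sites, 3 differences are transitions and 4 are transversions, so P = 3/19 ≈ 0.157895 and Q = 4/19 ≈ 0.210526.
Under the Kimura two-parameter model, d = −½ ln(1 − 2P − Q) − ¼ ln(1 − 2Q).
1 − 2P − Q = 0.473684, giving −½ ln(0.473684) = 0.373607.
1 − 2Q = 0.578948, giving −¼ ln(0.578948) = 0.136636.
d = 0.373607 + 0.136636 = 0.510243.

0.5102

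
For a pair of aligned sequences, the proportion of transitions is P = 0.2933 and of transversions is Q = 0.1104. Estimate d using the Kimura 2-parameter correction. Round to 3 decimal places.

Under the Kimura two-parameter model, d = −½ ln(1 − 2P − Q) − ¼ ln(1 − 2Q).
1 − 2P − Q = 0.303, giving −½ ln(0.303) = 0.597011.
1 − 2Q = 0.7792, giving −¼ ln(0.7792) = 0.062372.
d = 0.597011 + 0.062372 = 0.659383.

0.659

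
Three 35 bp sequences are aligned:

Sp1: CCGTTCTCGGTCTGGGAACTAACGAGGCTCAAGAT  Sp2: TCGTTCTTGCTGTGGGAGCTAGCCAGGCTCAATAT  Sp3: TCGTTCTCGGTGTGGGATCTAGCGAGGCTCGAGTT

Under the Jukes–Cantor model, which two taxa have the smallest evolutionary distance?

Sp1 and Sp3

Sp1–Sp2: 8/35 differ, p = 0.229, d = 0.273.
Sp1–Sp3: 6/35 differ, p = 0.171, d = 0.195.
Sp2–Sp3: 7/35 differ, p = 0.200, d = 0.233.
The smallest distance is between Sp1 and Sp3.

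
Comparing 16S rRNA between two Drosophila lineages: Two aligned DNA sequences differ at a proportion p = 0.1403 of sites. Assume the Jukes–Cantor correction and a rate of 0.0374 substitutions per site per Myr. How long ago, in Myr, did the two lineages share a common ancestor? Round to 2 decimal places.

2.08

d = −(3/4) ln(1 − 4p/3) = −0.75 ln(1 − 0.187067) = −0.75 ln(0.812933)
  = −0.75 × (-0.207107) = 0.155330 substitutions/site.
Under a molecular clock d = 2μt, so t = d/(2μ) = 0.155330 / (2 × 0.0374) = 2.08 Myr.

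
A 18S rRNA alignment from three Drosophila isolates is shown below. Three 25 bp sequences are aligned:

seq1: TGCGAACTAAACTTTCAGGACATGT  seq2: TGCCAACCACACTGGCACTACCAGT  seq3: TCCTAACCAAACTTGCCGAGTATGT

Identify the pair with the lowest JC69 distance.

seq1 and seq3

seq1–seq2: 9/25 differ, p = 0.360, d = 0.490.
seq1–seq3: 8/25 differ, p = 0.320, d = 0.417.
seq2–seq3: 11/25 differ, p = 0.440, d = 0.663.
The smallest distance is between seq1 and seq3.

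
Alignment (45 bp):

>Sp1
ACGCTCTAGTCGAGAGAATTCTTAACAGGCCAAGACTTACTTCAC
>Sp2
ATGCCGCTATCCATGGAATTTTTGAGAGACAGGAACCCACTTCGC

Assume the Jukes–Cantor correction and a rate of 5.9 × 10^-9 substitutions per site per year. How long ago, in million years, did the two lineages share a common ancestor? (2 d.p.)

The sequences differ at 20 of 45 sites, so p = 20/45 ≈ 0.444444.
d = −(3/4) ln(1 − 4p/3) = −0.75 ln(1 − 0.592592) = −0.75 ln(0.407408)
  = −0.75 × (-0.897940) = 0.673455 substitutions/site.
Under a molecular clock d = 2μt, so t = d/(2μ) = 0.673455 / (2 × 5.9 × 10^-9) = 57.07 million years.

57.07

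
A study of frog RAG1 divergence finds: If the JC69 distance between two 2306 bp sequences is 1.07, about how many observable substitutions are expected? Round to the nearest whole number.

1314

Invert JC69: p = (3/4)(1 − e^(−4d/3)) = 0.75 × (1 − e^(-1.426667)) = 0.75 × (1 − 0.240108) = 0.569919.
Expected differing sites = pL ≈ 0.569919 × 2306 = 1314.233214 ≈ 1314.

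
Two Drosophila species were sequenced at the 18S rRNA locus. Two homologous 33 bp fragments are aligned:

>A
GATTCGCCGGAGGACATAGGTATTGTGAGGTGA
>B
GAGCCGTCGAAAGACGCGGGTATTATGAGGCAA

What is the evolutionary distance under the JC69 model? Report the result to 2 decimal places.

The sequences differ at 11 of 33 sites, so p = 11/33 ≈ 0.333333.
d = −(3/4) ln(1 − 4p/3) = −0.75 ln(1 − 0.444444) = −0.75 ln(0.555556)
  = −0.75 × (-0.587786) = 0.440840 substitutions/site.

0.44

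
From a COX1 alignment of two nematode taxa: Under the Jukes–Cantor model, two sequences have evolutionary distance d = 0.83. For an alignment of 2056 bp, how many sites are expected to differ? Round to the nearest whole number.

Invert JC69: p = (3/4)(1 − e^(−4d/3)) = 0.75 × (1 − e^(-1.106667)) = 0.75 × (1 − 0.330659) = 0.502006.
Expected differing sites = pL ≈ 0.502006 × 2056 = 1032.124336 ≈ 1032.

1032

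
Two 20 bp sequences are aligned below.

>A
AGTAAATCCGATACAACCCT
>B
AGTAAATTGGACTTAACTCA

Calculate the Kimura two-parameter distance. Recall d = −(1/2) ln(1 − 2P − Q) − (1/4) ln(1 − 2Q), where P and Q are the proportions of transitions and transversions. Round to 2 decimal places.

0.49

Of 20 sites, 4 differences are transitions and 3 are transversions, so P = 4/20 = 0.2 and Q = 3/20 = 0.15.
Under the Kimura two-parameter model, d = −½ ln(1 − 2P − Q) − ¼ ln(1 − 2Q).
1 − 2P − Q = 0.45, giving −½ ln(0.45) = 0.399254.
1 − 2Q = 0.7, giving −¼ ln(0.7) = 0.089169.
d = 0.399254 + 0.089169 = 0.488423.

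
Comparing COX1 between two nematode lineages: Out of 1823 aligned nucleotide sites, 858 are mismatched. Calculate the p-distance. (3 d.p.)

p = 858/1823 = 0.470652… ≈ 0.471 (to 3 d.p.).

0.471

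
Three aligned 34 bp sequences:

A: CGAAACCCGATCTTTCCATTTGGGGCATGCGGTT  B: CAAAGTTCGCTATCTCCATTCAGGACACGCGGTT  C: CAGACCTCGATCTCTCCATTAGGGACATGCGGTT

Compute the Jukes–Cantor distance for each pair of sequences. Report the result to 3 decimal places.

d(A,B) = 0.423, d(A,C) = 0.241, d(B,C) = 0.282

A–B: 11/34 sites differ → p ≈ 0.323529, d = −0.75 ln(1 − 0.431372) = 0.423397 ≈ 0.423.
A–C: 7/34 sites differ → p ≈ 0.205882, d = −0.75 ln(1 − 0.274509) = 0.240680 ≈ 0.241.
B–C: 8/34 sites differ → p ≈ 0.235294, d = −0.75 ln(1 − 0.313725) = 0.282358 ≈ 0.282.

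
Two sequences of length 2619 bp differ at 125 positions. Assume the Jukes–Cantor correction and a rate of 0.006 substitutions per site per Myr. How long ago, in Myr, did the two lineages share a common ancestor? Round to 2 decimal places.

p = 125/2619 ≈ 0.047728.
d = −(3/4) ln(1 − 4p/3) = −0.75 ln(1 − 0.063637) = −0.75 ln(0.936363)
  = −0.75 × (-0.065752) = 0.049314 substitutions/site.
Under a molecular clock d = 2μt, so t = d/(2μ) = 0.049314 / (2 × 0.006) = 4.11 Myr.

4.11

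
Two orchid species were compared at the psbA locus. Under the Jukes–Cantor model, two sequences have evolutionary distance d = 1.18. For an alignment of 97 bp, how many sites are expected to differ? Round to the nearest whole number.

Invert JC69: p = (3/4)(1 − e^(−4d/3)) = 0.75 × (1 − e^(-1.573333)) = 0.75 × (1 − 0.207353) = 0.594485.
Expected differing sites = pL ≈ 0.594485 × 97 = 57.665045 ≈ 58.

58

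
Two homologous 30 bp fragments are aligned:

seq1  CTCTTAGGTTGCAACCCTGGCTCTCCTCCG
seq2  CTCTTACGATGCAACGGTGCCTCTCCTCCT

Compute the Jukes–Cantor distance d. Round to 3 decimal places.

The sequences differ at 6 of 30 sites (7, 9, 16, 17, 20, 30), so p = 6/30 = 0.2.
d = −(3/4) ln(1 − 4p/3) = −0.75 ln(1 − 0.266667) = −0.75 ln(0.733333)
  = −0.75 × (-0.310155) = 0.232616 substitutions/site.

0.233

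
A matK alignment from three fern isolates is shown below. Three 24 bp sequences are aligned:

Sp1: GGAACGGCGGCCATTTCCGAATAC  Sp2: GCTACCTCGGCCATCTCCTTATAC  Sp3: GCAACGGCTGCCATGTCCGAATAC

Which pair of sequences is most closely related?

Sp1 and Sp3

Sp1–Sp2: 7/24 differ, p = 0.292, d = 0.369.
Sp1–Sp3: 3/24 differ, p = 0.125, d = 0.137.
Sp2–Sp3: 7/24 differ, p = 0.292, d = 0.369.
The smallest distance is between Sp1 and Sp3.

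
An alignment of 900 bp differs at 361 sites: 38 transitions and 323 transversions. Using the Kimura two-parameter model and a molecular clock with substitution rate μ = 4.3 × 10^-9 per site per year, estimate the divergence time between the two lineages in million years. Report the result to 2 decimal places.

P = 38/900 ≈ 0.042222 and Q = 323/900 ≈ 0.358889.
Under the Kimura two-parameter model, d = −½ ln(1 − 2P − Q) − ¼ ln(1 − 2Q).
1 − 2P − Q = 0.556667, giving −½ ln(0.556667) = 0.292894.
1 − 2Q = 0.282222, giving −¼ ln(0.282222) = 0.316265.
d = 0.292894 + 0.316265 = 0.609159.
Under a molecular clock d = 2μt, so t = d/(2μ) = 0.609159 / (2 × 4.3 × 10^-9) = 70.83 million years.

70.83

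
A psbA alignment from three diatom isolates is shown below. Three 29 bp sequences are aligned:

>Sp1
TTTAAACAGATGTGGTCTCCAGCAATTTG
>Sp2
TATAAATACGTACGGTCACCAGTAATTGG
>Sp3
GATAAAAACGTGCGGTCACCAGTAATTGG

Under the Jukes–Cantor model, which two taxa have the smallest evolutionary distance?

Sp2 and Sp3

Sp1–Sp2: 9/29 differ, p = 0.310, d = 0.401.
Sp1–Sp3: 9/29 differ, p = 0.310, d = 0.401.
Sp2–Sp3: 3/29 differ, p = 0.103, d = 0.111.
The smallest distance is between Sp2 and Sp3.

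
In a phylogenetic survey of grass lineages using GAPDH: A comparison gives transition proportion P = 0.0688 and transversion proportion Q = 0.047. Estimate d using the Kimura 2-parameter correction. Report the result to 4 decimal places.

Under the Kimura two-parameter model, d = −½ ln(1 − 2P − Q) − ¼ ln(1 − 2Q).
1 − 2P − Q = 0.8154, giving −½ ln(0.8154) = 0.102038.
1 − 2Q = 0.906, giving −¼ ln(0.906) = 0.024679.
d = 0.102038 + 0.024679 = 0.126717.

0.1267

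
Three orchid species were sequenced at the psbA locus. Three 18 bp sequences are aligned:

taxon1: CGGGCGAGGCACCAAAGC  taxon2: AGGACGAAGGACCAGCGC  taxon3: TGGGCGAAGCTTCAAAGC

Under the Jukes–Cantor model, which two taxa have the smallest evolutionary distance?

taxon1–taxon2: 6/18 differ, p = 0.333, d = 0.441.
taxon1–taxon3: 4/18 differ, p = 0.222, d = 0.264.
taxon2–taxon3: 7/18 differ, p = 0.389, d = 0.548.
The smallest distance is between taxon1 and taxon3.

taxon1 and taxon3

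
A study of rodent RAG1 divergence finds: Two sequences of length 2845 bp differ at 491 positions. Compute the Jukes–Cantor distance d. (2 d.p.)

p = 491/2845 ≈ 0.172583.
d = −(3/4) ln(1 − 4p/3) = −0.75 ln(1 − 0.230111) = −0.75 ln(0.769889)
  = −0.75 × (-0.261509) = 0.196132 substitutions/site.

0.20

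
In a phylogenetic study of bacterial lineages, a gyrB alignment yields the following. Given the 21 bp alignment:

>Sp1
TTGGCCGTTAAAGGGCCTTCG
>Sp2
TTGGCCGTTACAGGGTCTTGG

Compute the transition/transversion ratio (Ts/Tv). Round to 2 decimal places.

Transitions are A↔G and C↔T; transversions are all other mismatches.
Transitions: 1. Transversions: 2.
R = 1/2 = 0.50.

0.50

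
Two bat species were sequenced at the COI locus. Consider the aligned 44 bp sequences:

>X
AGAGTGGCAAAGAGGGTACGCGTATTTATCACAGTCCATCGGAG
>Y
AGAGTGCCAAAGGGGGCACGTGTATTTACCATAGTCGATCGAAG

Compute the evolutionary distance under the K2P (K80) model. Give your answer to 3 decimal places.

0.215

Of 44 sites, 6 differences are transitions and 2 are transversions, so P = 6/44 ≈ 0.136364 and Q = 2/44 ≈ 0.045455.
Under the Kimura two-parameter model, d = −½ ln(1 − 2P − Q) − ¼ ln(1 − 2Q).
1 − 2P − Q = 0.681817, giving −½ ln(0.681817) = 0.191497.
1 − 2Q = 0.90909, giving −¼ ln(0.90909) = 0.023828.
d = 0.191497 + 0.023828 = 0.215325.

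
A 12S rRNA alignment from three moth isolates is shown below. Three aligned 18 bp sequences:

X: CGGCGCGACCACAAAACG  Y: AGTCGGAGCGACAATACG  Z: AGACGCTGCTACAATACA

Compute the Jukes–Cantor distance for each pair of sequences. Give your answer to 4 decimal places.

X–Y: 7/18 sites differ → p ≈ 0.388889, d = −0.75 ln(1 − 0.518519) = 0.548166 ≈ 0.5482.
X–Z: 7/18 sites differ → p ≈ 0.388889, d = −0.75 ln(1 − 0.518519) = 0.548166 ≈ 0.5482.
Y–Z: 5/18 sites differ → p ≈ 0.277778, d = −0.75 ln(1 − 0.370371) = 0.346968 ≈ 0.3470.

d(X,Y) = 0.5482, d(X,Z) = 0.5482, d(Y,Z) = 0.3470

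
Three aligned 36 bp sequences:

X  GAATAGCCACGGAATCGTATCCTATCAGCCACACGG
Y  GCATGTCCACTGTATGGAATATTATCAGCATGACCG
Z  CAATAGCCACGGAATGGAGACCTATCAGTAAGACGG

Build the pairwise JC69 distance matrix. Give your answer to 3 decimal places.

d(X,Y) = 0.493, d(X,Z) = 0.264, d(Y,Z) = 0.493

X–Y: 13/36 sites differ → p ≈ 0.361111, d = −0.75 ln(1 − 0.481481) = 0.492584 ≈ 0.493.
X–Z: 8/36 sites differ → p ≈ 0.222222, d = −0.75 ln(1 − 0.296296) = 0.263548 ≈ 0.264.
Y–Z: 13/36 sites differ → p ≈ 0.361111, d = −0.75 ln(1 − 0.481481) = 0.492584 ≈ 0.493.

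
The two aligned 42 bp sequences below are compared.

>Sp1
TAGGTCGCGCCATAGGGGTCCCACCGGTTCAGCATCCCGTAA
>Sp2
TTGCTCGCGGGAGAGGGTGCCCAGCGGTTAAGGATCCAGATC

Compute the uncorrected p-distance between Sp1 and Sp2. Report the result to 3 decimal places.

The sequences differ at 14 of 42 positions.
p = 14/42 = 0.333333… ≈ 0.333 (to 3 d.p.).

0.333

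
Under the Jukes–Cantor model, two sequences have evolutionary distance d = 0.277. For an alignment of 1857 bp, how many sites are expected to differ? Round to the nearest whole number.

Invert JC69: p = (3/4)(1 − e^(−4d/3)) = 0.75 × (1 − e^(-0.369333)) = 0.75 × (1 − 0.691195) = 0.231604.
Expected differing sites = pL ≈ 0.231604 × 1857 = 430.088628 ≈ 430.

430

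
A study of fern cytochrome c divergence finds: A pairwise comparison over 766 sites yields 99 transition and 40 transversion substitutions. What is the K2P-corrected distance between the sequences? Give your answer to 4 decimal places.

P = 99/766 ≈ 0.129243 and Q = 40/766 ≈ 0.052219.
Under the Kimura two-parameter model, d = −½ ln(1 − 2P − Q) − ¼ ln(1 − 2Q).
1 − 2P − Q = 0.689295, giving −½ ln(0.689295) = 0.186043.
1 − 2Q = 0.895562, giving −¼ ln(0.895562) = 0.027576.
d = 0.186043 + 0.027576 = 0.213619.

0.2136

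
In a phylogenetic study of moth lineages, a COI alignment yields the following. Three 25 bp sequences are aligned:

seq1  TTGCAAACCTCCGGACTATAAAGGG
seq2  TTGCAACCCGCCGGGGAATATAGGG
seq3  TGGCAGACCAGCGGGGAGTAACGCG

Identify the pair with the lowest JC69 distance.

seq1–seq2: 6/25 differ, p = 0.240, d = 0.289.
seq1–seq3: 10/25 differ, p = 0.400, d = 0.572.
seq2–seq3: 9/25 differ, p = 0.360, d = 0.490.
The smallest distance is between seq1 and seq2.

seq1 and seq2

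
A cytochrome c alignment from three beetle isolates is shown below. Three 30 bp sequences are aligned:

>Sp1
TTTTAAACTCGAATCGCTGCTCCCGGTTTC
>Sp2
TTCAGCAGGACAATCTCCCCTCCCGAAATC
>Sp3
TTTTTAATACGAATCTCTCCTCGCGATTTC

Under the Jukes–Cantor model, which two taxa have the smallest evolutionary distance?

Sp1–Sp2: 14/30 differ, p = 0.467, d = 0.730.
Sp1–Sp3: 7/30 differ, p = 0.233, d = 0.280.
Sp2–Sp3: 12/30 differ, p = 0.400, d = 0.572.
The smallest distance is between Sp1 and Sp3.

Sp1 and Sp3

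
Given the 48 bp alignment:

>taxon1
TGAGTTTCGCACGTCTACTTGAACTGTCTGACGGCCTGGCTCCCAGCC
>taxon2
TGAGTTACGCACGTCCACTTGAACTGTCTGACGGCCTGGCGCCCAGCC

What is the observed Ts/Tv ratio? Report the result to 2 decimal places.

0.50

Transitions are A↔G and C↔T; transversions are all other mismatches.
Transitions: 1. Transversions: 2.
R = 1/2 = 0.50.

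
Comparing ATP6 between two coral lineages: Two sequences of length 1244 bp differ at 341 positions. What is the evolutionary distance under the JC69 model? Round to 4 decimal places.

p = 341/1244 ≈ 0.274116.
d = −(3/4) ln(1 − 4p/3) = −0.75 ln(1 − 0.365488) = −0.75 ln(0.634512)
  = −0.75 × (-0.454899) = 0.341174 substitutions/site.

0.3412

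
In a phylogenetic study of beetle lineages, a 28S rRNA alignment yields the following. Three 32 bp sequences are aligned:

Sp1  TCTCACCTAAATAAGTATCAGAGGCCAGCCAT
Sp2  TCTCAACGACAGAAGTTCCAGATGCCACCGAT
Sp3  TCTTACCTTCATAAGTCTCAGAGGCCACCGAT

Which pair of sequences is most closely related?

Sp1 and Sp3

Sp1–Sp2: 9/32 differ, p = 0.281, d = 0.353.
Sp1–Sp3: 6/32 differ, p = 0.188, d = 0.216.
Sp2–Sp3: 8/32 differ, p = 0.250, d = 0.304.
The smallest distance is between Sp1 and Sp3.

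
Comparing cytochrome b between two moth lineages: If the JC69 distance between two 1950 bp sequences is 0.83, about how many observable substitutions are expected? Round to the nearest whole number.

979

Invert JC69: p = (3/4)(1 − e^(−4d/3)) = 0.75 × (1 − e^(-1.106667)) = 0.75 × (1 − 0.330659) = 0.502006.
Expected differing sites = pL ≈ 0.502006 × 1950 = 978.9117 ≈ 979.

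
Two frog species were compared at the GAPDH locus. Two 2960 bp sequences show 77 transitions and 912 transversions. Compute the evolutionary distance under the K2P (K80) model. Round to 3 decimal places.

0.463

P = 77/2960 ≈ 0.026014 and Q = 912/2960 ≈ 0.308108.
Under the Kimura two-parameter model, d = −½ ln(1 − 2P − Q) − ¼ ln(1 − 2Q).
1 − 2P − Q = 0.639864, giving −½ ln(0.639864) = 0.223250.
1 − 2Q = 0.383784, giving −¼ ln(0.383784) = 0.239419.
d = 0.223250 + 0.239419 = 0.462669.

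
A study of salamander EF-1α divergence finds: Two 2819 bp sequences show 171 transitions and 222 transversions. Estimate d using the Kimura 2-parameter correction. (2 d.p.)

0.15

P = 171/2819 ≈ 0.06066 and Q = 222/2819 ≈ 0.078751.
Under the Kimura two-parameter model, d = −½ ln(1 − 2P − Q) − ¼ ln(1 − 2Q).
1 − 2P − Q = 0.799929, giving −½ ln(0.799929) = 0.111616.
1 − 2Q = 0.842498, giving −¼ ln(0.842498) = 0.042846.
d = 0.111616 + 0.042846 = 0.154462.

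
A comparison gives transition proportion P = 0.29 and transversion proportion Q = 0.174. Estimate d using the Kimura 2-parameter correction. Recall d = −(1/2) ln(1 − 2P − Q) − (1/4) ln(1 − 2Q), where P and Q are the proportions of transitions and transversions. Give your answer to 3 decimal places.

Under the Kimura two-parameter model, d = −½ ln(1 − 2P − Q) − ¼ ln(1 − 2Q).
1 − 2P − Q = 0.246, giving −½ ln(0.246) = 0.701212.
1 − 2Q = 0.652, giving −¼ ln(0.652) = 0.106928.
d = 0.701212 + 0.106928 = 0.808140.

0.808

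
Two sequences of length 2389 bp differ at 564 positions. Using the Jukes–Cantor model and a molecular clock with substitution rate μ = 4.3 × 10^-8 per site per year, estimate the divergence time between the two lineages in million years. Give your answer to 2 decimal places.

p = 564/2389 ≈ 0.236082.
d = −(3/4) ln(1 − 4p/3) = −0.75 ln(1 − 0.314776) = −0.75 ln(0.685224)
  = −0.75 × (-0.378009) = 0.283507 substitutions/site.
Under a molecular clock d = 2μt, so t = d/(2μ) = 0.283507 / (2 × 4.3 × 10^-8) = 3.30 million years.

3.30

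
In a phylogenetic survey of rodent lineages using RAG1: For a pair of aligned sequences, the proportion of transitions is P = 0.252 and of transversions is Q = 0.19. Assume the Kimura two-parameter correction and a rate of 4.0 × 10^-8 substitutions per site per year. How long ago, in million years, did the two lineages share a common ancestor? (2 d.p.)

Under the Kimura two-parameter model, d = −½ ln(1 − 2P − Q) − ¼ ln(1 − 2Q).
1 − 2P − Q = 0.306, giving −½ ln(0.306) = 0.592085.
1 − 2Q = 0.62, giving −¼ ln(0.62) = 0.119509.
d = 0.592085 + 0.119509 = 0.711594.
Under a molecular clock d = 2μt, so t = d/(2μ) = 0.711594 / (2 × 4.0 × 10^-8) = 8.89 million years.

8.89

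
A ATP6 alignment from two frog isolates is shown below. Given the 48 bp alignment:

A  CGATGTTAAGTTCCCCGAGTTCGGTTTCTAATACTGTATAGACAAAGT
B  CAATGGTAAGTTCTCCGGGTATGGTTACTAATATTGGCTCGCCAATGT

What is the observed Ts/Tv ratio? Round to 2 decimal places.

0.63

Transitions are A↔G and C↔T; transversions are all other mismatches.
Transitions: 5. Transversions: 8.
R = 5/8 = 0.625 ≈ 0.63 (to 2 d.p.).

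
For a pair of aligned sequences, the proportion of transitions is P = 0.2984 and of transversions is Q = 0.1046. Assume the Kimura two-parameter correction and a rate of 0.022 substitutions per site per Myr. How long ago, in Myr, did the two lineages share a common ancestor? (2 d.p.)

Under the Kimura two-parameter model, d = −½ ln(1 − 2P − Q) − ¼ ln(1 − 2Q).
1 − 2P − Q = 0.2986, giving −½ ln(0.2986) = 0.604325.
1 − 2Q = 0.7908, giving −¼ ln(0.7908) = 0.058678.
d = 0.604325 + 0.058678 = 0.663003.
Under a molecular clock d = 2μt, so t = d/(2μ) = 0.663003 / (2 × 0.022) = 15.07 Myr.

15.07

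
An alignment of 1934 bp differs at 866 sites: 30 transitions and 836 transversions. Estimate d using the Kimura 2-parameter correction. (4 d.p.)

P = 30/1934 ≈ 0.015512 and Q = 836/1934 ≈ 0.432265.
Under the Kimura two-parameter model, d = −½ ln(1 − 2P − Q) − ¼ ln(1 − 2Q).
1 − 2P − Q = 0.536711, giving −½ ln(0.536711) = 0.311148.
1 − 2Q = 0.13547, giving −¼ ln(0.13547) = 0.499751.
d = 0.311148 + 0.499751 = 0.810899.

0.8109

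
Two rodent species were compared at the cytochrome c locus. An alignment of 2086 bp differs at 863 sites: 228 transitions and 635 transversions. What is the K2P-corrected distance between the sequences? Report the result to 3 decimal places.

P = 228/2086 ≈ 0.1093 and Q = 635/2086 ≈ 0.30441.
Under the Kimura two-parameter model, d = −½ ln(1 − 2P − Q) − ¼ ln(1 − 2Q).
1 − 2P − Q = 0.47699, giving −½ ln(0.47699) = 0.370130.
1 − 2Q = 0.39118, giving −¼ ln(0.39118) = 0.234647.
d = 0.370130 + 0.234647 = 0.604777.

0.605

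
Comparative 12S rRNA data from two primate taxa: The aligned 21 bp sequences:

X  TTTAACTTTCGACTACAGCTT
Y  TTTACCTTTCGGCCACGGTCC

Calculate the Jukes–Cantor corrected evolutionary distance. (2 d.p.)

The sequences differ at 7 of 21 sites (5, 12, 14, 17, 19, 20, 21), so p = 7/21 ≈ 0.333333.
d = −(3/4) ln(1 − 4p/3) = −0.75 ln(1 − 0.444444) = −0.75 ln(0.555556)
  = −0.75 × (-0.587786) = 0.440840 substitutions/site.

0.44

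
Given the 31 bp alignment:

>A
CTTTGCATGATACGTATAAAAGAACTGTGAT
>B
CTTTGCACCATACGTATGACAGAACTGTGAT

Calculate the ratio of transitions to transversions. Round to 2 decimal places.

1.00

Transitions are A↔G and C↔T; transversions are all other mismatches.
Transitions: 2. Transversions: 2.
R = 2/2 = 1.00.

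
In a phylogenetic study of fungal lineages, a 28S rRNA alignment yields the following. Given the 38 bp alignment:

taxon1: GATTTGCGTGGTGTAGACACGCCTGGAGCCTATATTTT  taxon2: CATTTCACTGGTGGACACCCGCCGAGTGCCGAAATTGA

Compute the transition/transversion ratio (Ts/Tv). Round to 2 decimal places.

0.08

Transitions are A↔G and C↔T; transversions are all other mismatches.
Transitions: 1. Transversions: 13.
R = 1/13 = 0.076923… ≈ 0.08 (to 2 d.p.).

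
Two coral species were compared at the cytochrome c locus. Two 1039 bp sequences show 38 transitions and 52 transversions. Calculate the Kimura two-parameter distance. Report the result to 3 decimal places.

P = 38/1039 ≈ 0.036574 and Q = 52/1039 ≈ 0.050048.
Under the Kimura two-parameter model, d = −½ ln(1 − 2P − Q) − ¼ ln(1 − 2Q).
1 − 2P − Q = 0.876804, giving −½ ln(0.876804) = 0.065736.
1 − 2Q = 0.899904, giving −¼ ln(0.899904) = 0.026367.
d = 0.065736 + 0.026367 = 0.092103.

0.092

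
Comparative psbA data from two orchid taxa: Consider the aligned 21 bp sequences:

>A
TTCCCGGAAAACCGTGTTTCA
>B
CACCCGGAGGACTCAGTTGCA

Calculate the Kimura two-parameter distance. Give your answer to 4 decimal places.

Of 21 sites, 4 differences are transitions and 4 are transversions, so P = 4/21 ≈ 0.190476 and Q = 4/21 ≈ 0.190476.
Under the Kimura two-parameter model, d = −½ ln(1 − 2P − Q) − ¼ ln(1 − 2Q).
1 − 2P − Q = 0.428572, giving −½ ln(0.428572) = 0.423648.
1 − 2Q = 0.619048, giving −¼ ln(0.619048) = 0.119893.
d = 0.423648 + 0.119893 = 0.543541.

0.5435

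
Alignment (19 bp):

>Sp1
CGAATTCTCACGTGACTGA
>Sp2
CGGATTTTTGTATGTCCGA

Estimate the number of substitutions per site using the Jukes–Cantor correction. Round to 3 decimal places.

The sequences differ at 8 of 19 sites (3, 7, 9, 10, 11, 12, 15, 17), so p = 8/19 ≈ 0.421053.
d = −(3/4) ln(1 − 4p/3) = −0.75 ln(1 − 0.561404) = −0.75 ln(0.438596)
  = −0.75 × (-0.824177) = 0.618133 substitutions/site.

0.618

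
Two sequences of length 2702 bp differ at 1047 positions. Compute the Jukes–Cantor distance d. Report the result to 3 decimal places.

0.545

p = 1047/2702 ≈ 0.387491.
d = −(3/4) ln(1 − 4p/3) = −0.75 ln(1 − 0.516655) = −0.75 ln(0.483345)
  = −0.75 × (-0.727025) = 0.545269 substitutions/site.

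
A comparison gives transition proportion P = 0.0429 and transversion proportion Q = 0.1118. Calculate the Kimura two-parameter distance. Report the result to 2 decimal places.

Under the Kimura two-parameter model, d = −½ ln(1 − 2P − Q) − ¼ ln(1 − 2Q).
1 − 2P − Q = 0.8024, giving −½ ln(0.8024) = 0.110074.
1 − 2Q = 0.7764, giving −¼ ln(0.7764) = 0.063272.
d = 0.110074 + 0.063272 = 0.173346.

0.17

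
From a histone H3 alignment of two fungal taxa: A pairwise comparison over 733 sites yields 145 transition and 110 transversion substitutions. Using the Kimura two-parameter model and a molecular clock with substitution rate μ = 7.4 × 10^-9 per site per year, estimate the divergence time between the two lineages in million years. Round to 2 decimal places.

P = 145/733 ≈ 0.197817 and Q = 110/733 ≈ 0.150068.
Under the Kimura two-parameter model, d = −½ ln(1 − 2P − Q) − ¼ ln(1 − 2Q).
1 − 2P − Q = 0.454298, giving −½ ln(0.454298) = 0.394501.
1 − 2Q = 0.699864, giving −¼ ln(0.699864) = 0.089217.
d = 0.394501 + 0.089217 = 0.483718.
Under a molecular clock d = 2μt, so t = d/(2μ) = 0.483718 / (2 × 7.4 × 10^-9) = 32.68 million years.

32.68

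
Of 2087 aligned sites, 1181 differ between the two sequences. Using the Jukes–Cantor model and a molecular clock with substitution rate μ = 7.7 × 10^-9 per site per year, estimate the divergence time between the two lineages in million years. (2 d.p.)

68.40

p = 1181/2087 ≈ 0.565884.
d = −(3/4) ln(1 − 4p/3) = −0.75 ln(1 − 0.754512) = −0.75 ln(0.245488)
  = −0.75 × (-1.404507) = 1.053380 substitutions/site.
Under a molecular clock d = 2μt, so t = d/(2μ) = 1.053380 / (2 × 7.7 × 10^-9) = 68.40 million years.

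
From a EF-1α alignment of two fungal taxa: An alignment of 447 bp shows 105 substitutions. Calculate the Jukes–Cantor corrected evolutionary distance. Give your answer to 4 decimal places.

0.2818

p = 105/447 ≈ 0.234899.
d = −(3/4) ln(1 − 4p/3) = −0.75 ln(1 − 0.313199) = −0.75 ln(0.686801)
  = −0.75 × (-0.375711) = 0.281783 substitutions/site.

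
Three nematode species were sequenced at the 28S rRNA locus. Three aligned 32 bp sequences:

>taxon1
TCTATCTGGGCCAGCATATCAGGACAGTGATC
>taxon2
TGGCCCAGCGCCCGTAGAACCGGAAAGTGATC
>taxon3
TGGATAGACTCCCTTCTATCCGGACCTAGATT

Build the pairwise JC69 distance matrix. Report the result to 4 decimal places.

taxon1–taxon2: 12/32 sites differ → p = 0.375, d = −0.75 ln(1 − 0.5) = 0.519860 ≈ 0.5199.
taxon1–taxon3: 16/32 sites differ → p = 0.5, d = −0.75 ln(1 − 0.666667) = 0.823960 ≈ 0.8240.
taxon2–taxon3: 15/32 sites differ → p = 0.46875, d = −0.75 ln(1 − 0.625) = 0.735622 ≈ 0.7356.

d(taxon1,taxon2) = 0.5199, d(taxon1,taxon3) = 0.8240, d(taxon2,taxon3) = 0.7356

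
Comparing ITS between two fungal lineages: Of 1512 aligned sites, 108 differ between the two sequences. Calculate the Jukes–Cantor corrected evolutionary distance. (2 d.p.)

p = 108/1512 ≈ 0.071429.
d = −(3/4) ln(1 − 4p/3) = −0.75 ln(1 − 0.095239) = −0.75 ln(0.904761)
  = −0.75 × (-0.100084) = 0.075063 substitutions/site.

0.08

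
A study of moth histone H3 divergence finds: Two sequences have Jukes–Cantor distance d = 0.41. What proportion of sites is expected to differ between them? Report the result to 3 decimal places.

0.316

p = (3/4)(1 − e^(−4d/3)) = 0.75 × (1 − e^(-0.546667)) = 0.75 × (1 − 0.578876) = 0.315843.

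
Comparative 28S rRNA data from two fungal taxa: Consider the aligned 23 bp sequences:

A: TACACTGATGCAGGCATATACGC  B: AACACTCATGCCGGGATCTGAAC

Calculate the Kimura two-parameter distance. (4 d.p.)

0.4697

Of 23 sites, 2 differences are transitions and 6 are transversions, so P = 2/23 ≈ 0.086957 and Q = 6/23 ≈ 0.26087.
Under the Kimura two-parameter model, d = −½ ln(1 − 2P − Q) − ¼ ln(1 − 2Q).
1 − 2P − Q = 0.565216, giving −½ ln(0.565216) = 0.285274.
1 − 2Q = 0.47826, giving −¼ ln(0.47826) = 0.184400.
d = 0.285274 + 0.184400 = 0.469674.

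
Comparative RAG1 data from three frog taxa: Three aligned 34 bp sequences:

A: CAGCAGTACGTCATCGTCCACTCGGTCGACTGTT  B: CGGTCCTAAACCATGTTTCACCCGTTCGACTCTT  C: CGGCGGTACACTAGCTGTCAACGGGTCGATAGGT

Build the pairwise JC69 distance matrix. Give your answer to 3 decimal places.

A–B: 13/34 sites differ → p ≈ 0.382353, d = −0.75 ln(1 − 0.509804) = 0.534712 ≈ 0.535.
A–C: 15/34 sites differ → p ≈ 0.441176, d = −0.75 ln(1 − 0.588235) = 0.665477 ≈ 0.665.
B–C: 15/34 sites differ → p ≈ 0.441176, d = −0.75 ln(1 − 0.588235) = 0.665477 ≈ 0.665.

d(A,B) = 0.535, d(A,C) = 0.665, d(B,C) = 0.665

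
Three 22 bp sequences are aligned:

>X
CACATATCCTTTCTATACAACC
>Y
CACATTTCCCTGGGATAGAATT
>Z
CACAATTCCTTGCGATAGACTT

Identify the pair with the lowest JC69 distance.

Y and Z

X–Y: 8/22 differ, p = 0.364, d = 0.497.
X–Z: 8/22 differ, p = 0.364, d = 0.497.
Y–Z: 4/22 differ, p = 0.182, d = 0.208.
The smallest distance is between Y and Z.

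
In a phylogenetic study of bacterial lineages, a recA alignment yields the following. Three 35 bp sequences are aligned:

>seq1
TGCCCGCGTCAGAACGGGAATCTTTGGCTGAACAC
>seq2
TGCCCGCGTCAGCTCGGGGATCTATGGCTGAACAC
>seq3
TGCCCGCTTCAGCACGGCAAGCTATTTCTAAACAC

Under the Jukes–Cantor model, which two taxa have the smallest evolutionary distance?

seq1 and seq2

seq1–seq2: 4/35 differ, p = 0.114, d = 0.124.
seq1–seq3: 8/35 differ, p = 0.229, d = 0.273.
seq2–seq3: 8/35 differ, p = 0.229, d = 0.273.
The smallest distance is between seq1 and seq2.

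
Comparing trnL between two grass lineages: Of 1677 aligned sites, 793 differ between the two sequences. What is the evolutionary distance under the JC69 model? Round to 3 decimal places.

p = 793/1677 ≈ 0.472868.
d = −(3/4) ln(1 − 4p/3) = −0.75 ln(1 − 0.630491) = −0.75 ln(0.369509)
  = −0.75 × (-0.995580) = 0.746685 substitutions/site.

0.747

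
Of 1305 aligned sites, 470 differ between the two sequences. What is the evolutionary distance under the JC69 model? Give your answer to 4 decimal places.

0.4907

p = 470/1305 ≈ 0.360153.
d = −(3/4) ln(1 − 4p/3) = −0.75 ln(1 − 0.480204) = −0.75 ln(0.519796)
  = −0.75 × (-0.654319) = 0.490739 substitutions/site.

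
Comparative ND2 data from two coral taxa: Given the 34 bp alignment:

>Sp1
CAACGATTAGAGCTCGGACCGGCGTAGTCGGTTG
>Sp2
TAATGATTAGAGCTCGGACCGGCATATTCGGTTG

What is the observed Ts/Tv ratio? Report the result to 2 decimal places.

Transitions are A↔G and C↔T; transversions are all other mismatches.
Transitions: 3. Transversions: 1.
R = 3/1 = 3.00.

3.00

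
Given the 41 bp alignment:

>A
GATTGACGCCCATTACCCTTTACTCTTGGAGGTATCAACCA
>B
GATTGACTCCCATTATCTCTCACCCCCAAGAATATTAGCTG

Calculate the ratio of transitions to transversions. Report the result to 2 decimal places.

Transitions are A↔G and C↔T; transversions are all other mismatches.
Transitions: 16. Transversions: 1.
R = 16/1 = 16.00.

16.00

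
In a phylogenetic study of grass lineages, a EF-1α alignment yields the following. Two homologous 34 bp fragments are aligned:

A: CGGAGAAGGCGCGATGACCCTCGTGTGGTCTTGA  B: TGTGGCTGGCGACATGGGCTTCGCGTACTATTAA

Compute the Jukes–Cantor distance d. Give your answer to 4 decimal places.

0.6655

The sequences differ at 15 of 34 sites, so p = 15/34 ≈ 0.441176.
d = −(3/4) ln(1 − 4p/3) = −0.75 ln(1 − 0.588235) = −0.75 ln(0.411765)
  = −0.75 × (-0.887302) = 0.665477 substitutions/site.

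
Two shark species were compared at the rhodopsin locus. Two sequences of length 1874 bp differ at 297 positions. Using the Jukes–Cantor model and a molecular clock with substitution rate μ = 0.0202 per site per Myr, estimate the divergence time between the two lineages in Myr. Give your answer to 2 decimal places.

4.41

p = 297/1874 ≈ 0.158485.
d = −(3/4) ln(1 − 4p/3) = −0.75 ln(1 − 0.211313) = −0.75 ln(0.788687)
  = −0.75 × (-0.237386) = 0.178040 substitutions/site.
Under a molecular clock d = 2μt, so t = d/(2μ) = 0.178040 / (2 × 0.0202) = 4.41 Myr.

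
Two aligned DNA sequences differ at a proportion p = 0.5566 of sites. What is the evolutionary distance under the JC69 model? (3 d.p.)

1.016

d = −(3/4) ln(1 − 4p/3) = −0.75 ln(1 − 0.742133) = −0.75 ln(0.257867)
  = −0.75 × (-1.355311) = 1.016483 substitutions/site.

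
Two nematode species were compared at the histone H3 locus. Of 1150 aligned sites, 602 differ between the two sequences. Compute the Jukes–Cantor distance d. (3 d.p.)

0.898

p = 602/1150 ≈ 0.523478.
d = −(3/4) ln(1 − 4p/3) = −0.75 ln(1 − 0.697971) = −0.75 ln(0.302029)
  = −0.75 × (-1.197232) = 0.897924 substitutions/site.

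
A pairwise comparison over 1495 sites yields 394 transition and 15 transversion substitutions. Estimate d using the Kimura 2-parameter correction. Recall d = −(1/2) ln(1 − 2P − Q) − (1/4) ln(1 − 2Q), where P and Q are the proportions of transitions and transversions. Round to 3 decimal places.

P = 394/1495 ≈ 0.263545 and Q = 15/1495 ≈ 0.010033.
Under the Kimura two-parameter model, d = −½ ln(1 − 2P − Q) − ¼ ln(1 − 2Q).
1 − 2P − Q = 0.462877, giving −½ ln(0.462877) = 0.385147.
1 − 2Q = 0.979934, giving −¼ ln(0.979934) = 0.005068.
d = 0.385147 + 0.005068 = 0.390215.

0.390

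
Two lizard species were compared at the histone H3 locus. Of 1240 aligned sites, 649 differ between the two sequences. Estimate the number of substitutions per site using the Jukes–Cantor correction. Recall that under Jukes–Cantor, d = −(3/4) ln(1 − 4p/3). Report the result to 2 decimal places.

p = 649/1240 ≈ 0.523387.
d = −(3/4) ln(1 − 4p/3) = −0.75 ln(1 − 0.697849) = −0.75 ln(0.302151)
  = −0.75 × (-1.196828) = 0.897621 substitutions/site.

0.90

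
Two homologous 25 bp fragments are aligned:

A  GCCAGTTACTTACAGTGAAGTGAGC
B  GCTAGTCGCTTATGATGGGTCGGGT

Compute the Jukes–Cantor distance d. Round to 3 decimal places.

The sequences differ at 12 of 25 sites, so p = 12/25 = 0.48.
d = −(3/4) ln(1 − 4p/3) = −0.75 ln(1 − 0.64) = −0.75 ln(0.36)
  = −0.75 × (-1.021651) = 0.766238 substitutions/site.

0.766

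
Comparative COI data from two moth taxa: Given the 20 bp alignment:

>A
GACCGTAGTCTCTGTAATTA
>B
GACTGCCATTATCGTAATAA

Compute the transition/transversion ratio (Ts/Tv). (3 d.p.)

2.000

Transitions are A↔G and C↔T; transversions are all other mismatches.
Transitions: 6. Transversions: 3.
R = 6/3 = 2.000.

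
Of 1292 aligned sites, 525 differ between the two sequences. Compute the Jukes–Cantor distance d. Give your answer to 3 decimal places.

0.585

p = 525/1292 ≈ 0.406347.
d = −(3/4) ln(1 − 4p/3) = −0.75 ln(1 − 0.541796) = −0.75 ln(0.458204)
  = −0.75 × (-0.780441) = 0.585331 substitutions/site.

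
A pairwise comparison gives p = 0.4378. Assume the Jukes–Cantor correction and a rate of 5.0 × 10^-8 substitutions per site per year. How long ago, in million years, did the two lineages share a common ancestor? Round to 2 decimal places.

6.57

d = −(3/4) ln(1 − 4p/3) = −0.75 ln(1 − 0.583733) = −0.75 ln(0.416267)
  = −0.75 × (-0.876428) = 0.657321 substitutions/site.
Under a molecular clock d = 2μt, so t = d/(2μ) = 0.657321 / (2 × 5.0 × 10^-8) = 6.57 million years.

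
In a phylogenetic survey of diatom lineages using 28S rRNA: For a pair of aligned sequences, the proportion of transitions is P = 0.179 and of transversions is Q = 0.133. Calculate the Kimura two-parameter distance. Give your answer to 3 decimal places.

0.415

Under the Kimura two-parameter model, d = −½ ln(1 − 2P − Q) − ¼ ln(1 − 2Q).
1 − 2P − Q = 0.509, giving −½ ln(0.509) = 0.337654.
1 − 2Q = 0.734, giving −¼ ln(0.734) = 0.077312.
d = 0.337654 + 0.077312 = 0.414966.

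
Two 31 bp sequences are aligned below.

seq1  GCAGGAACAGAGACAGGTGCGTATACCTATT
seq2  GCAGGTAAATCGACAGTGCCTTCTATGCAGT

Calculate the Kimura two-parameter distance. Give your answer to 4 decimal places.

0.6399

Of 31 sites, 2 differences are transitions and 11 are transversions, so P = 2/31 ≈ 0.064516 and Q = 11/31 ≈ 0.354839.
Under the Kimura two-parameter model, d = −½ ln(1 − 2P − Q) − ¼ ln(1 − 2Q).
1 − 2P − Q = 0.516129, giving −½ ln(0.516129) = 0.330699.
1 − 2Q = 0.290322, giving −¼ ln(0.290322) = 0.309191.
d = 0.330699 + 0.309191 = 0.639890.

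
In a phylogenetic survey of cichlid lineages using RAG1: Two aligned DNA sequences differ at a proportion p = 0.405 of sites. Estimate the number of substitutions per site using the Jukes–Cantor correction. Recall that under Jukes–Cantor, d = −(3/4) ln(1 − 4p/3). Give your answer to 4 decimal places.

d = −(3/4) ln(1 − 4p/3) = −0.75 ln(1 − 0.54) = −0.75 ln(0.46)
  = −0.75 × (-0.776529) = 0.582397 substitutions/site.

0.5824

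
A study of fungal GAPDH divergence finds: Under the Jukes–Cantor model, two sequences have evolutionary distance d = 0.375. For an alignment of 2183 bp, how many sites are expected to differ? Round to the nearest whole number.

644

Invert JC69: p = (3/4)(1 − e^(−4d/3)) = 0.75 × (1 − e^(-0.5)) = 0.75 × (1 − 0.606531) = 0.295102.
Expected differing sites = pL ≈ 0.295102 × 2183 = 644.207666 ≈ 644.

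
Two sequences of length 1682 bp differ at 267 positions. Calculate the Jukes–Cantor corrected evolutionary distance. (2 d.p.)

p = 267/1682 ≈ 0.15874.
d = −(3/4) ln(1 − 4p/3) = −0.75 ln(1 − 0.211653) = −0.75 ln(0.788347)
  = −0.75 × (-0.237817) = 0.178363 substitutions/site.

0.18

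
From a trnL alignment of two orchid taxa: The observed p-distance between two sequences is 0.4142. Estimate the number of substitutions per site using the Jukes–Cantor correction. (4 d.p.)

0.6027

d = −(3/4) ln(1 − 4p/3) = −0.75 ln(1 − 0.552267) = −0.75 ln(0.447733)
  = −0.75 × (-0.803558) = 0.602669 substitutions/site.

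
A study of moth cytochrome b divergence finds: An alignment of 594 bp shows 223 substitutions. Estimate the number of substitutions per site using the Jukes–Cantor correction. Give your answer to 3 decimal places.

p = 223/594 ≈ 0.375421.
d = −(3/4) ln(1 − 4p/3) = −0.75 ln(1 − 0.500561) = −0.75 ln(0.499439)
  = −0.75 × (-0.694270) = 0.520703 substitutions/site.

0.521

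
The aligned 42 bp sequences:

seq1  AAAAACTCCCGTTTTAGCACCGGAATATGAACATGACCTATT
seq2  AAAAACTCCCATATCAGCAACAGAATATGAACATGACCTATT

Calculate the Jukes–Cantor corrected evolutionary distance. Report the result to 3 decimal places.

0.130

The sequences differ at 5 of 42 sites (11, 13, 15, 20, 22), so p = 5/42 ≈ 0.119048.
d = −(3/4) ln(1 − 4p/3) = −0.75 ln(1 − 0.158731) = −0.75 ln(0.841269)
  = −0.75 × (-0.172844) = 0.129633 substitutions/site.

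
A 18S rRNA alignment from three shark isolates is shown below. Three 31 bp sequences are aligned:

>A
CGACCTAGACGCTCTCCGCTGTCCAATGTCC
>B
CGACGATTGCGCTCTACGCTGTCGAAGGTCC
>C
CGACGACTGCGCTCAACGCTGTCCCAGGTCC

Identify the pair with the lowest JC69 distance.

B and C

A–B: 8/31 differ, p = 0.258, d = 0.316.
A–C: 9/31 differ, p = 0.290, d = 0.367.
B–C: 4/31 differ, p = 0.129, d = 0.142.
The smallest distance is between B and C.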